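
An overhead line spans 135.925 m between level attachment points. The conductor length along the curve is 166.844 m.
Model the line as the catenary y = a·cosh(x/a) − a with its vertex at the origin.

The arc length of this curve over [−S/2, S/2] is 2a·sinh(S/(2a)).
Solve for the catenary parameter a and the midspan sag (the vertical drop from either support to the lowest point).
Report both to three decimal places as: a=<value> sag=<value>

a=60.063 sag=42.732

seed: a₀ = √(S³/(24(L−S))) = √(135.925³/(24·30.919)) = 58.174234
iter 1: u=1.168258  f(a)=+2.180e+00  f'(a)=-1.215e+00  a ← 58.174234 − (+2.180e+00/-1.215e+00) = 59.967877
iter 2: u=1.133315  f(a)=+1.049e-01  f'(a)=-1.101e+00  a ← 59.967877 − (+1.049e-01/-1.101e+00) = 60.063140
iter 3: u=1.131518  f(a)=+2.699e-04  f'(a)=-1.095e+00  a ← 60.063140 − (+2.699e-04/-1.095e+00) = 60.063386
iter 4: u=1.131513  f(a)=+1.798e-09  f'(a)=-1.095e+00  a ← 60.063386 − (+1.798e-09/-1.095e+00) = 60.063386
iter 5: u=1.131513  f(a)=+0.000e+00  f'(a)=-1.095e+00  a ← 60.063386 − (+0.000e+00/-1.095e+00) = 60.063386
converged: |Δa| < 1e-12 after 5 iterations
sag = a·(cosh(S/(2a)) − 1) = 60.063386·(cosh(1.131513) − 1) = 42.731752
T_max/T_min = cosh(S/(2a)) = 1.711444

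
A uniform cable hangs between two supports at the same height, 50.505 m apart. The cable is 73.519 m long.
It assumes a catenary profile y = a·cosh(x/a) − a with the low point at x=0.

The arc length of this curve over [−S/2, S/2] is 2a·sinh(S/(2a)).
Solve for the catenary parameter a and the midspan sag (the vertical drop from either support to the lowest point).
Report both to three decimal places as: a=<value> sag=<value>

seed: a₀ = √(S³/(24(L−S))) = √(50.505³/(24·23.014)) = 15.272140
iter 1: u=1.653501  f(a)=+3.359e+00  f'(a)=-3.923e+00  a ← 15.272140 − (+3.359e+00/-3.923e+00) = 16.128441
iter 2: u=1.565712  f(a)=+3.032e-01  f'(a)=-3.244e+00  a ← 16.128441 − (+3.032e-01/-3.244e+00) = 16.221917
iter 3: u=1.556690  f(a)=+3.012e-03  f'(a)=-3.179e+00  a ← 16.221917 − (+3.012e-03/-3.179e+00) = 16.222864
iter 4: u=1.556599  f(a)=+3.038e-07  f'(a)=-3.179e+00  a ← 16.222864 − (+3.038e-07/-3.179e+00) = 16.222864
iter 5: u=1.556599  f(a)=+1.421e-14  f'(a)=-3.179e+00  a ← 16.222864 − (+1.421e-14/-3.179e+00) = 16.222864
converged: |Δa| < 1e-12 after 5 iterations
sag = a·(cosh(S/(2a)) − 1) = 16.222864·(cosh(1.556599) − 1) = 23.957257
T_max/T_min = cosh(S/(2a)) = 2.476759

a=16.223 sag=23.957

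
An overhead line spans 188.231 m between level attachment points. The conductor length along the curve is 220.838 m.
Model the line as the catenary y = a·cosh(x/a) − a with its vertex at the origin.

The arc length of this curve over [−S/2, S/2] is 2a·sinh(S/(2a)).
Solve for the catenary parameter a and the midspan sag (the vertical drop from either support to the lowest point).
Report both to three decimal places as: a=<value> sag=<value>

a=94.625 sag=50.793

seed: a₀ = √(S³/(24(L−S))) = √(188.231³/(24·32.607)) = 92.315724
iter 1: u=1.019496  f(a)=+1.737e+00  f'(a)=-7.826e-01  a ← 92.315724 − (+1.737e+00/-7.826e-01) = 94.535285
iter 2: u=0.995559  f(a)=+6.462e-02  f'(a)=-7.254e-01  a ← 94.535285 − (+6.462e-02/-7.254e-01) = 94.624372
iter 3: u=0.994622  f(a)=+9.709e-05  f'(a)=-7.232e-01  a ← 94.624372 − (+9.709e-05/-7.232e-01) = 94.624507
iter 4: u=0.994621  f(a)=+2.198e-10  f'(a)=-7.232e-01  a ← 94.624507 − (+2.198e-10/-7.232e-01) = 94.624507
iter 5: u=0.994621  f(a)=+0.000e+00  f'(a)=-7.232e-01  a ← 94.624507 − (+0.000e+00/-7.232e-01) = 94.624507
converged: |Δa| < 1e-12 after 5 iterations
sag = a·(cosh(S/(2a)) − 1) = 94.624507·(cosh(0.994621) − 1) = 50.792662
T_max/T_min = cosh(S/(2a)) = 1.536781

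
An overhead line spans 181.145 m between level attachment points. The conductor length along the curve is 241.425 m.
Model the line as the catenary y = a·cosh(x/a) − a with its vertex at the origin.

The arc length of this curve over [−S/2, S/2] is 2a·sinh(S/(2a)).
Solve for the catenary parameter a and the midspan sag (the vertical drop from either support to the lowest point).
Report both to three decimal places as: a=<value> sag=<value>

a=67.080 sag=71.018

seed: a₀ = √(S³/(24(L−S))) = √(181.145³/(24·60.280)) = 64.098414
iter 1: u=1.413022  f(a)=+6.312e+00  f'(a)=-2.284e+00  a ← 64.098414 − (+6.312e+00/-2.284e+00) = 66.861764
iter 2: u=1.354623  f(a)=+4.311e-01  f'(a)=-1.982e+00  a ← 66.861764 − (+4.311e-01/-1.982e+00) = 67.079300
iter 3: u=1.350230  f(a)=+2.337e-03  f'(a)=-1.960e+00  a ← 67.079300 − (+2.337e-03/-1.960e+00) = 67.080492
iter 4: u=1.350206  f(a)=+6.953e-08  f'(a)=-1.960e+00  a ← 67.080492 − (+6.953e-08/-1.960e+00) = 67.080492
iter 5: u=1.350206  f(a)=-2.842e-14  f'(a)=-1.960e+00  a ← 67.080492 − (-2.842e-14/-1.960e+00) = 67.080492
converged: |Δa| < 1e-12 after 5 iterations
sag = a·(cosh(S/(2a)) − 1) = 67.080492·(cosh(1.350206) − 1) = 71.018386
T_max/T_min = cosh(S/(2a)) = 2.058704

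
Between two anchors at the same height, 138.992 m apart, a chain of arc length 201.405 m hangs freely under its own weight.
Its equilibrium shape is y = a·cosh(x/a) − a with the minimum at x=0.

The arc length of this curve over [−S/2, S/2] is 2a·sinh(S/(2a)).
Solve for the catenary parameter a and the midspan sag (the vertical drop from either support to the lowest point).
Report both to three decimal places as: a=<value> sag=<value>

a=44.940 sag=65.335

seed: a₀ = √(S³/(24(L−S))) = √(138.992³/(24·62.413)) = 42.339094
iter 1: u=1.641414  f(a)=+8.968e+00  f'(a)=-3.823e+00  a ← 42.339094 − (+8.968e+00/-3.823e+00) = 44.684886
iter 2: u=1.555246  f(a)=+7.993e-01  f'(a)=-3.169e+00  a ← 44.684886 − (+7.993e-01/-3.169e+00) = 44.937073
iter 3: u=1.546518  f(a)=+7.721e-03  f'(a)=-3.108e+00  a ← 44.937073 − (+7.721e-03/-3.108e+00) = 44.939557
iter 4: u=1.546433  f(a)=+7.358e-07  f'(a)=-3.108e+00  a ← 44.939557 − (+7.358e-07/-3.108e+00) = 44.939557
iter 5: u=1.546433  f(a)=+2.842e-14  f'(a)=-3.108e+00  a ← 44.939557 − (+2.842e-14/-3.108e+00) = 44.939557
converged: |Δa| < 1e-12 after 5 iterations
sag = a·(cosh(S/(2a)) − 1) = 44.939557·(cosh(1.546433) − 1) = 65.335360
T_max/T_min = cosh(S/(2a)) = 2.453850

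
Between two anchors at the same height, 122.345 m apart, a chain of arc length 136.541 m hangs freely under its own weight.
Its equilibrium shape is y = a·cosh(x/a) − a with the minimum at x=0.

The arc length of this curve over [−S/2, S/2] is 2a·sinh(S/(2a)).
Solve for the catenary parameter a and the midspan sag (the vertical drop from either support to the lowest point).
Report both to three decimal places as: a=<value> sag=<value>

a=74.558 sag=26.535

seed: a₀ = √(S³/(24(L−S))) = √(122.345³/(24·14.196)) = 73.314643
iter 1: u=0.834383  f(a)=+5.024e-01  f'(a)=-4.149e-01  a ← 73.314643 − (+5.024e-01/-4.149e-01) = 74.525603
iter 2: u=0.820825  f(a)=+1.272e-02  f'(a)=-3.941e-01  a ← 74.525603 − (+1.272e-02/-3.941e-01) = 74.557873
iter 3: u=0.820470  f(a)=+8.620e-06  f'(a)=-3.936e-01  a ← 74.557873 − (+8.620e-06/-3.936e-01) = 74.557895
iter 4: u=0.820470  f(a)=+3.951e-12  f'(a)=-3.936e-01  a ← 74.557895 − (+3.951e-12/-3.936e-01) = 74.557895
converged: |Δa| < 1e-12 after 4 iterations
sag = a·(cosh(S/(2a)) − 1) = 74.557895·(cosh(0.820470) − 1) = 26.534839
T_max/T_min = cosh(S/(2a)) = 1.355896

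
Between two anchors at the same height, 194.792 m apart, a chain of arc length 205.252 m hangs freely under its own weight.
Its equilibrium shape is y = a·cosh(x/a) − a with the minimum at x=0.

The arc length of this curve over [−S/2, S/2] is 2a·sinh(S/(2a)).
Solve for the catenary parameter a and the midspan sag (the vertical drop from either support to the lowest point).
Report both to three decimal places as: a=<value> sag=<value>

a=172.953 sag=28.156

seed: a₀ = √(S³/(24(L−S))) = √(194.792³/(24·10.460)) = 171.587328
iter 1: u=0.567618  f(a)=+1.698e-01  f'(a)=-1.259e-01  a ← 171.587328 − (+1.698e-01/-1.259e-01) = 172.936111
iter 2: u=0.563191  f(a)=+2.023e-03  f'(a)=-1.229e-01  a ← 172.936111 − (+2.023e-03/-1.229e-01) = 172.952570
iter 3: u=0.563137  f(a)=+2.948e-07  f'(a)=-1.229e-01  a ← 172.952570 − (+2.948e-07/-1.229e-01) = 172.952572
iter 4: u=0.563137  f(a)=-2.842e-14  f'(a)=-1.229e-01  a ← 172.952572 − (-2.842e-14/-1.229e-01) = 172.952572
converged: |Δa| < 1e-12 after 4 iterations
sag = a·(cosh(S/(2a)) − 1) = 172.952572·(cosh(0.563137) − 1) = 28.156075
T_max/T_min = cosh(S/(2a)) = 1.162797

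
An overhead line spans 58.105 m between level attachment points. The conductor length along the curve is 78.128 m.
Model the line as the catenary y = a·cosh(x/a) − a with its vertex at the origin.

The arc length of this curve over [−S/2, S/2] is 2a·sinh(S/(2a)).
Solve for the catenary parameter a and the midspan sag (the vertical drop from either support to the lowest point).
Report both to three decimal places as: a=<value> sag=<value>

a=21.176 sag=23.259

seed: a₀ = √(S³/(24(L−S))) = √(58.105³/(24·20.023)) = 20.204591
iter 1: u=1.437916  f(a)=+2.175e+00  f'(a)=-2.423e+00  a ← 20.204591 − (+2.175e+00/-2.423e+00) = 21.102080
iter 2: u=1.376760  f(a)=+1.533e-01  f'(a)=-2.093e+00  a ← 21.102080 − (+1.533e-01/-2.093e+00) = 21.175341
iter 3: u=1.371997  f(a)=+8.895e-04  f'(a)=-2.068e+00  a ← 21.175341 − (+8.895e-04/-2.068e+00) = 21.175771
iter 4: u=1.371969  f(a)=+3.033e-08  f'(a)=-2.068e+00  a ← 21.175771 − (+3.033e-08/-2.068e+00) = 21.175771
iter 5: u=1.371969  f(a)=-1.421e-14  f'(a)=-2.068e+00  a ← 21.175771 − (-1.421e-14/-2.068e+00) = 21.175771
converged: |Δa| < 1e-12 after 5 iterations
sag = a·(cosh(S/(2a)) − 1) = 21.175771·(cosh(1.371969) − 1) = 23.258556
T_max/T_min = cosh(S/(2a)) = 2.098357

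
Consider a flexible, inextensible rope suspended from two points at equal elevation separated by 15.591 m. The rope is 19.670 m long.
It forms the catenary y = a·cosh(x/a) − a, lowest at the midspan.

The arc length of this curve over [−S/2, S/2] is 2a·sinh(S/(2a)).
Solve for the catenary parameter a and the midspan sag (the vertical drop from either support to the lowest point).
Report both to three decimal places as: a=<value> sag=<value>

a=6.453 sag=5.310

seed: a₀ = √(S³/(24(L−S))) = √(15.591³/(24·4.079)) = 6.221978
iter 1: u=1.252897  f(a)=+3.324e-01  f'(a)=-1.529e+00  a ← 6.221978 − (+3.324e-01/-1.529e+00) = 6.439383
iter 2: u=1.210597  f(a)=+1.822e-02  f'(a)=-1.365e+00  a ← 6.439383 − (+1.822e-02/-1.365e+00) = 6.452723
iter 3: u=1.208095  f(a)=+6.173e-05  f'(a)=-1.356e+00  a ← 6.452723 − (+6.173e-05/-1.356e+00) = 6.452769
iter 4: u=1.208086  f(a)=+7.142e-10  f'(a)=-1.356e+00  a ← 6.452769 − (+7.142e-10/-1.356e+00) = 6.452769
iter 5: u=1.208086  f(a)=+0.000e+00  f'(a)=-1.356e+00  a ← 6.452769 − (+0.000e+00/-1.356e+00) = 6.452769
converged: |Δa| < 1e-12 after 5 iterations
sag = a·(cosh(S/(2a)) − 1) = 6.452769·(cosh(1.208086) − 1) = 5.310116
T_max/T_min = cosh(S/(2a)) = 1.822920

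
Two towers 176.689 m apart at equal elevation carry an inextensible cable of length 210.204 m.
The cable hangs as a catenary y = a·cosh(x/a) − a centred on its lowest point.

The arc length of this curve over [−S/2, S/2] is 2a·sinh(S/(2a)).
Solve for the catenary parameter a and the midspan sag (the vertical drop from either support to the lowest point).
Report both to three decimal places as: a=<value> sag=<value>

a=85.071 sag=50.145

seed: a₀ = √(S³/(24(L−S))) = √(176.689³/(24·33.515)) = 82.811192
iter 1: u=1.066818  f(a)=+1.960e+00  f'(a)=-9.054e-01  a ← 82.811192 − (+1.960e+00/-9.054e-01) = 84.975680
iter 2: u=1.039645  f(a)=+7.946e-02  f'(a)=-8.333e-01  a ← 84.975680 − (+7.946e-02/-8.333e-01) = 85.071037
iter 3: u=1.038479  f(a)=+1.429e-04  f'(a)=-8.303e-01  a ← 85.071037 − (+1.429e-04/-8.303e-01) = 85.071209
iter 4: u=1.038477  f(a)=+4.638e-10  f'(a)=-8.303e-01  a ← 85.071209 − (+4.638e-10/-8.303e-01) = 85.071209
iter 5: u=1.038477  f(a)=-2.842e-14  f'(a)=-8.303e-01  a ← 85.071209 − (-2.842e-14/-8.303e-01) = 85.071209
converged: |Δa| < 1e-12 after 5 iterations
sag = a·(cosh(S/(2a)) − 1) = 85.071209·(cosh(1.038477) − 1) = 50.145436
T_max/T_min = cosh(S/(2a)) = 1.589452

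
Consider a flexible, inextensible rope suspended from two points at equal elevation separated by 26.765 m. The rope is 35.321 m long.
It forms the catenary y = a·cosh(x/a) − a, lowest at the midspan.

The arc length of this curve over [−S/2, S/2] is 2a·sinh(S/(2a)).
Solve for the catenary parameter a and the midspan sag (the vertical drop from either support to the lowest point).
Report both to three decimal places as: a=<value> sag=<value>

a=10.096 sag=10.247

seed: a₀ = √(S³/(24(L−S))) = √(26.765³/(24·8.556)) = 9.662953
iter 1: u=1.384929  f(a)=+8.590e-01  f'(a)=-2.135e+00  a ← 9.662953 − (+8.590e-01/-2.135e+00) = 10.065368
iter 2: u=1.329559  f(a)=+5.658e-02  f'(a)=-1.862e+00  a ← 10.065368 − (+5.658e-02/-1.862e+00) = 10.095754
iter 3: u=1.325557  f(a)=+2.837e-04  f'(a)=-1.843e+00  a ← 10.095754 − (+2.837e-04/-1.843e+00) = 10.095908
iter 4: u=1.325537  f(a)=+7.211e-09  f'(a)=-1.843e+00  a ← 10.095908 − (+7.211e-09/-1.843e+00) = 10.095908
iter 5: u=1.325537  f(a)=+7.105e-15  f'(a)=-1.843e+00  a ← 10.095908 − (+7.105e-15/-1.843e+00) = 10.095908
converged: |Δa| < 1e-12 after 5 iterations
sag = a·(cosh(S/(2a)) − 1) = 10.095908·(cosh(1.325537) − 1) = 10.246674
T_max/T_min = cosh(S/(2a)) = 2.014933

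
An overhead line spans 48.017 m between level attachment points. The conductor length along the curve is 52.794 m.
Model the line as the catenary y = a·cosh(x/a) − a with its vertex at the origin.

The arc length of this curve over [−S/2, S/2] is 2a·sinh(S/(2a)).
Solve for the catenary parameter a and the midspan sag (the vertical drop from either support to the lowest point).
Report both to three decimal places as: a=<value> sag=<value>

seed: a₀ = √(S³/(24(L−S))) = √(48.017³/(24·4.777)) = 31.074868
iter 1: u=0.772602  f(a)=+1.446e-01  f'(a)=-3.262e-01  a ← 31.074868 − (+1.446e-01/-3.262e-01) = 31.518205
iter 2: u=0.761734  f(a)=+3.153e-03  f'(a)=-3.121e-01  a ← 31.518205 − (+3.153e-03/-3.121e-01) = 31.528307
iter 3: u=0.761490  f(a)=+1.573e-06  f'(a)=-3.118e-01  a ← 31.528307 − (+1.573e-06/-3.118e-01) = 31.528312
iter 4: u=0.761490  f(a)=+3.979e-13  f'(a)=-3.118e-01  a ← 31.528312 − (+3.979e-13/-3.118e-01) = 31.528312
converged: |Δa| < 1e-12 after 4 iterations
sag = a·(cosh(S/(2a)) − 1) = 31.528312·(cosh(0.761490) − 1) = 9.591465
T_max/T_min = cosh(S/(2a)) = 1.304218

a=31.528 sag=9.591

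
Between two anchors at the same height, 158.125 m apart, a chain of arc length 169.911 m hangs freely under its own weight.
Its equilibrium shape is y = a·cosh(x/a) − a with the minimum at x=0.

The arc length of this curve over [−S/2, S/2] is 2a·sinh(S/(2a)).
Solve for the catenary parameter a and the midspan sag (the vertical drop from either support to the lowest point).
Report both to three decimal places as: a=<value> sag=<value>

a=119.525 sag=27.116

seed: a₀ = √(S³/(24(L−S))) = √(158.125³/(24·11.786)) = 118.225720
iter 1: u=0.668742  f(a)=+2.664e-01  f'(a)=-2.084e-01  a ← 118.225720 − (+2.664e-01/-2.084e-01) = 119.503623
iter 2: u=0.661591  f(a)=+4.380e-03  f'(a)=-2.016e-01  a ← 119.503623 − (+4.380e-03/-2.016e-01) = 119.525347
iter 3: u=0.661471  f(a)=+1.229e-06  f'(a)=-2.015e-01  a ← 119.525347 − (+1.229e-06/-2.015e-01) = 119.525353
iter 4: u=0.661471  f(a)=+1.137e-13  f'(a)=-2.015e-01  a ← 119.525353 − (+1.137e-13/-2.015e-01) = 119.525353
converged: |Δa| < 1e-12 after 4 iterations
sag = a·(cosh(S/(2a)) − 1) = 119.525353·(cosh(0.661471) − 1) = 27.116207
T_max/T_min = cosh(S/(2a)) = 1.226866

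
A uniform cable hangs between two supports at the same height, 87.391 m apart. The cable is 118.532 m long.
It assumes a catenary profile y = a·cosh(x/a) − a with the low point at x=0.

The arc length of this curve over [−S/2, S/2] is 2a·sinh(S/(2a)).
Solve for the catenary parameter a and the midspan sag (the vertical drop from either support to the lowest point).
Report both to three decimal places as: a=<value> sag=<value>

seed: a₀ = √(S³/(24(L−S))) = √(87.391³/(24·31.141)) = 29.883273
iter 1: u=1.462206  f(a)=+3.504e+00  f'(a)=-2.565e+00  a ← 29.883273 − (+3.504e+00/-2.565e+00) = 31.249116
iter 2: u=1.398296  f(a)=+2.545e-01  f'(a)=-2.205e+00  a ← 31.249116 − (+2.545e-01/-2.205e+00) = 31.364556
iter 3: u=1.393149  f(a)=+1.576e-03  f'(a)=-2.178e+00  a ← 31.364556 − (+1.576e-03/-2.178e+00) = 31.365279
iter 4: u=1.393117  f(a)=+6.124e-08  f'(a)=-2.177e+00  a ← 31.365279 − (+6.124e-08/-2.177e+00) = 31.365279
iter 5: u=1.393117  f(a)=+0.000e+00  f'(a)=-2.177e+00  a ← 31.365279 − (+0.000e+00/-2.177e+00) = 31.365279
converged: |Δa| < 1e-12 after 5 iterations
sag = a·(cosh(S/(2a)) − 1) = 31.365279·(cosh(1.393117) − 1) = 35.688725
T_max/T_min = cosh(S/(2a)) = 2.137842

a=31.365 sag=35.689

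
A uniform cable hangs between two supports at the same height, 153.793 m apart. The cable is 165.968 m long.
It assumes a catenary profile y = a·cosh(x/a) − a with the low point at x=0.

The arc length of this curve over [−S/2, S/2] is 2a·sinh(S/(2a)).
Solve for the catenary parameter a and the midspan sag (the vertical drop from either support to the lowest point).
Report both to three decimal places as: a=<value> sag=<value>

seed: a₀ = √(S³/(24(L−S))) = √(153.793³/(24·12.175)) = 111.574448
iter 1: u=0.689195  f(a)=+2.924e-01  f'(a)=-2.288e-01  a ← 111.574448 − (+2.924e-01/-2.288e-01) = 112.852693
iter 2: u=0.681388  f(a)=+5.102e-03  f'(a)=-2.209e-01  a ← 112.852693 − (+5.102e-03/-2.209e-01) = 112.875791
iter 3: u=0.681249  f(a)=+1.614e-06  f'(a)=-2.207e-01  a ← 112.875791 − (+1.614e-06/-2.207e-01) = 112.875798
iter 4: u=0.681249  f(a)=+1.421e-13  f'(a)=-2.207e-01  a ← 112.875798 − (+1.421e-13/-2.207e-01) = 112.875798
converged: |Δa| < 1e-12 after 4 iterations
sag = a·(cosh(S/(2a)) − 1) = 112.875798·(cosh(0.681249) − 1) = 27.221632
T_max/T_min = cosh(S/(2a)) = 1.241164

a=112.876 sag=27.222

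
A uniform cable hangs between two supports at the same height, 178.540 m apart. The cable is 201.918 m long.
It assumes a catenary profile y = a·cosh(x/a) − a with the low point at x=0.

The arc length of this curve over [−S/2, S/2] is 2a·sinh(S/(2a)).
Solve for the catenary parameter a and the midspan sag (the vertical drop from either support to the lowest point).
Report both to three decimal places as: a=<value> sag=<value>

a=102.636 sag=41.332

seed: a₀ = √(S³/(24(L−S))) = √(178.540³/(24·23.378)) = 100.714963
iter 1: u=0.886363  f(a)=+9.357e-01  f'(a)=-5.018e-01  a ← 100.714963 − (+9.357e-01/-5.018e-01) = 102.579830
iter 2: u=0.870249  f(a)=+2.662e-02  f'(a)=-4.736e-01  a ← 102.579830 − (+2.662e-02/-4.736e-01) = 102.636044
iter 3: u=0.869772  f(a)=+2.295e-05  f'(a)=-4.728e-01  a ← 102.636044 − (+2.295e-05/-4.728e-01) = 102.636092
iter 4: u=0.869772  f(a)=+1.708e-11  f'(a)=-4.728e-01  a ← 102.636092 − (+1.708e-11/-4.728e-01) = 102.636092
converged: |Δa| < 1e-12 after 4 iterations
sag = a·(cosh(S/(2a)) − 1) = 102.636092·(cosh(0.869772) − 1) = 41.332262
T_max/T_min = cosh(S/(2a)) = 1.402707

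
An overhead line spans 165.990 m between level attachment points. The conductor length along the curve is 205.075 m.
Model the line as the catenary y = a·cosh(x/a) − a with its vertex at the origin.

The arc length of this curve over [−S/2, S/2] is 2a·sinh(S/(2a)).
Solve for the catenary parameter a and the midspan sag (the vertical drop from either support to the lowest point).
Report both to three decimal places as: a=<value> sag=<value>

seed: a₀ = √(S³/(24(L−S))) = √(165.990³/(24·39.085)) = 69.825203
iter 1: u=1.188611  f(a)=+2.856e+00  f'(a)=-1.286e+00  a ← 69.825203 − (+2.856e+00/-1.286e+00) = 72.046022
iter 2: u=1.151972  f(a)=+1.419e-01  f'(a)=-1.161e+00  a ← 72.046022 − (+1.419e-01/-1.161e+00) = 72.168249
iter 3: u=1.150021  f(a)=+3.909e-04  f'(a)=-1.155e+00  a ← 72.168249 − (+3.909e-04/-1.155e+00) = 72.168587
iter 4: u=1.150016  f(a)=+2.985e-09  f'(a)=-1.155e+00  a ← 72.168587 − (+2.985e-09/-1.155e+00) = 72.168587
iter 5: u=1.150016  f(a)=-2.842e-14  f'(a)=-1.155e+00  a ← 72.168587 − (-2.842e-14/-1.155e+00) = 72.168587
converged: |Δa| < 1e-12 after 5 iterations
sag = a·(cosh(S/(2a)) − 1) = 72.168587·(cosh(1.150016) − 1) = 53.219785
T_max/T_min = cosh(S/(2a)) = 1.737437

a=72.169 sag=53.220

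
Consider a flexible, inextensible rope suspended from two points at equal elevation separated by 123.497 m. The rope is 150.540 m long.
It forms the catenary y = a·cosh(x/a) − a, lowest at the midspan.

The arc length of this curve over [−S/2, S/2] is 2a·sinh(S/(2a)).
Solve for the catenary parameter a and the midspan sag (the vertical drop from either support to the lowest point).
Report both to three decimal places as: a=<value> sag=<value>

seed: a₀ = √(S³/(24(L−S))) = √(123.497³/(24·27.043)) = 53.870568
iter 1: u=1.146238  f(a)=+1.833e+00  f'(a)=-1.142e+00  a ← 53.870568 − (+1.833e+00/-1.142e+00) = 55.475413
iter 2: u=1.113079  f(a)=+8.511e-02  f'(a)=-1.038e+00  a ← 55.475413 − (+8.511e-02/-1.038e+00) = 55.557370
iter 3: u=1.111437  f(a)=+2.032e-04  f'(a)=-1.033e+00  a ← 55.557370 − (+2.032e-04/-1.033e+00) = 55.557567
iter 4: u=1.111433  f(a)=+1.165e-09  f'(a)=-1.033e+00  a ← 55.557567 − (+1.165e-09/-1.033e+00) = 55.557567
iter 5: u=1.111433  f(a)=+2.842e-14  f'(a)=-1.033e+00  a ← 55.557567 − (+2.842e-14/-1.033e+00) = 55.557567
converged: |Δa| < 1e-12 after 5 iterations
sag = a·(cosh(S/(2a)) − 1) = 55.557567·(cosh(1.111433) − 1) = 37.995713
T_max/T_min = cosh(S/(2a)) = 1.683898

a=55.558 sag=37.996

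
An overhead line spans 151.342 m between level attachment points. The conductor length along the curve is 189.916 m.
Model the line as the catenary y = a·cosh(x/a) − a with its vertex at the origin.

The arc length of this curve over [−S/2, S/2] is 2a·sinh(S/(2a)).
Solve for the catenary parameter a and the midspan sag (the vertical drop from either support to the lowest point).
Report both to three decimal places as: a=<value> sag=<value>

seed: a₀ = √(S³/(24(L−S))) = √(151.342³/(24·38.574)) = 61.190816
iter 1: u=1.236640  f(a)=+3.059e+00  f'(a)=-1.464e+00  a ← 61.190816 − (+3.059e+00/-1.464e+00) = 63.279854
iter 2: u=1.195815  f(a)=+1.636e-01  f'(a)=-1.312e+00  a ← 63.279854 − (+1.636e-01/-1.312e+00) = 63.404626
iter 3: u=1.193462  f(a)=+5.268e-04  f'(a)=-1.303e+00  a ← 63.404626 − (+5.268e-04/-1.303e+00) = 63.405030
iter 4: u=1.193454  f(a)=+5.499e-09  f'(a)=-1.303e+00  a ← 63.405030 − (+5.499e-09/-1.303e+00) = 63.405031
iter 5: u=1.193454  f(a)=+0.000e+00  f'(a)=-1.303e+00  a ← 63.405031 − (+0.000e+00/-1.303e+00) = 63.405031
converged: |Δa| < 1e-12 after 5 iterations
sag = a·(cosh(S/(2a)) − 1) = 63.405031·(cosh(1.193454) − 1) = 50.775614
T_max/T_min = cosh(S/(2a)) = 1.800814

a=63.405 sag=50.776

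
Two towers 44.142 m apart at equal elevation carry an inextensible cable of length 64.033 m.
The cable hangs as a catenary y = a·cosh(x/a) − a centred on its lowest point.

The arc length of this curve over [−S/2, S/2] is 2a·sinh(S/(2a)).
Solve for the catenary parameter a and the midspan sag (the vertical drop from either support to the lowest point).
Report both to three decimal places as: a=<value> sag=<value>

a=14.250 sag=20.795

seed: a₀ = √(S³/(24(L−S))) = √(44.142³/(24·19.891)) = 13.422830
iter 1: u=1.644288  f(a)=+2.869e+00  f'(a)=-3.846e+00  a ← 13.422830 − (+2.869e+00/-3.846e+00) = 14.168640
iter 2: u=1.557736  f(a)=+2.565e-01  f'(a)=-3.187e+00  a ← 14.168640 − (+2.565e-01/-3.187e+00) = 14.249112
iter 3: u=1.548939  f(a)=+2.494e-03  f'(a)=-3.125e+00  a ← 14.249112 − (+2.494e-03/-3.125e+00) = 14.249910
iter 4: u=1.548852  f(a)=+2.409e-07  f'(a)=-3.125e+00  a ← 14.249910 − (+2.409e-07/-3.125e+00) = 14.249910
iter 5: u=1.548852  f(a)=-1.421e-14  f'(a)=-3.125e+00  a ← 14.249910 − (-1.421e-14/-3.125e+00) = 14.249910
converged: |Δa| < 1e-12 after 5 iterations
sag = a·(cosh(S/(2a)) − 1) = 14.249910·(cosh(1.548852) − 1) = 20.794579
T_max/T_min = cosh(S/(2a)) = 2.459278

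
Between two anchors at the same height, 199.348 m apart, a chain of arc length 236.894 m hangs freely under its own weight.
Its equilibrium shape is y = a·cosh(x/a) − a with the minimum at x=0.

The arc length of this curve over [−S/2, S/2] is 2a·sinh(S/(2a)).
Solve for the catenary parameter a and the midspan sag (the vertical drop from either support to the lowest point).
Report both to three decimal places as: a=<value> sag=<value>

seed: a₀ = √(S³/(24(L−S))) = √(199.348³/(24·37.546)) = 93.762756
iter 1: u=1.063045  f(a)=+2.179e+00  f'(a)=-8.951e-01  a ← 93.762756 − (+2.179e+00/-8.951e-01) = 96.197613
iter 2: u=1.036138  f(a)=+8.778e-02  f'(a)=-8.243e-01  a ← 96.197613 − (+8.778e-02/-8.243e-01) = 96.304103
iter 3: u=1.034992  f(a)=+1.556e-04  f'(a)=-8.214e-01  a ← 96.304103 − (+1.556e-04/-8.214e-01) = 96.304293
iter 4: u=1.034990  f(a)=+4.912e-10  f'(a)=-8.214e-01  a ← 96.304293 − (+4.912e-10/-8.214e-01) = 96.304293
iter 5: u=1.034990  f(a)=-5.684e-14  f'(a)=-8.214e-01  a ← 96.304293 − (-5.684e-14/-8.214e-01) = 96.304293
converged: |Δa| < 1e-12 after 5 iterations
sag = a·(cosh(S/(2a)) − 1) = 96.304293·(cosh(1.034990) − 1) = 56.352868
T_max/T_min = cosh(S/(2a)) = 1.585154

a=96.304 sag=56.353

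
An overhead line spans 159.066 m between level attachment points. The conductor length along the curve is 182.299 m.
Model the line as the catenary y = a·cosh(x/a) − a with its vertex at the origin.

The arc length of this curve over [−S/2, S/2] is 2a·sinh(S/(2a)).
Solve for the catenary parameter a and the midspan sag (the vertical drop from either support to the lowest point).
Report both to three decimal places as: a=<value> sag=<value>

a=86.761 sag=39.079

seed: a₀ = √(S³/(24(L−S))) = √(159.066³/(24·23.233)) = 84.958683
iter 1: u=0.936137  f(a)=+1.040e+00  f'(a)=-5.964e-01  a ← 84.958683 − (+1.040e+00/-5.964e-01) = 86.701731
iter 2: u=0.917317  f(a)=+3.285e-02  f'(a)=-5.592e-01  a ← 86.701731 − (+3.285e-02/-5.592e-01) = 86.760478
iter 3: u=0.916696  f(a)=+3.519e-05  f'(a)=-5.580e-01  a ← 86.760478 − (+3.519e-05/-5.580e-01) = 86.760541
iter 4: u=0.916696  f(a)=+4.042e-11  f'(a)=-5.580e-01  a ← 86.760541 − (+4.042e-11/-5.580e-01) = 86.760541
converged: |Δa| < 1e-12 after 4 iterations
sag = a·(cosh(S/(2a)) − 1) = 86.760541·(cosh(0.916696) − 1) = 39.079130
T_max/T_min = cosh(S/(2a)) = 1.450425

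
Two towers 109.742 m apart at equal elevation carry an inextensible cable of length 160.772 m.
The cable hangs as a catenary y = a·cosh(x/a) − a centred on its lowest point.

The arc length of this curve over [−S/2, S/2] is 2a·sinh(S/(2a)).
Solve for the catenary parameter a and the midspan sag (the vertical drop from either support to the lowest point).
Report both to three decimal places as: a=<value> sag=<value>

seed: a₀ = √(S³/(24(L−S))) = √(109.742³/(24·51.030)) = 32.850418
iter 1: u=1.670329  f(a)=+7.610e+00  f'(a)=-4.065e+00  a ← 32.850418 − (+7.610e+00/-4.065e+00) = 34.722776
iter 2: u=1.580260  f(a)=+6.991e-01  f'(a)=-3.349e+00  a ← 34.722776 − (+6.991e-01/-3.349e+00) = 34.931525
iter 3: u=1.570816  f(a)=+7.219e-03  f'(a)=-3.280e+00  a ← 34.931525 − (+7.219e-03/-3.280e+00) = 34.933725
iter 4: u=1.570717  f(a)=+7.871e-07  f'(a)=-3.280e+00  a ← 34.933725 − (+7.871e-07/-3.280e+00) = 34.933725
iter 5: u=1.570717  f(a)=+2.842e-14  f'(a)=-3.280e+00  a ← 34.933725 − (+2.842e-14/-3.280e+00) = 34.933725
converged: |Δa| < 1e-12 after 5 iterations
sag = a·(cosh(S/(2a)) − 1) = 34.933725·(cosh(1.570717) − 1) = 52.714858
T_max/T_min = cosh(S/(2a)) = 2.508996

a=34.934 sag=52.715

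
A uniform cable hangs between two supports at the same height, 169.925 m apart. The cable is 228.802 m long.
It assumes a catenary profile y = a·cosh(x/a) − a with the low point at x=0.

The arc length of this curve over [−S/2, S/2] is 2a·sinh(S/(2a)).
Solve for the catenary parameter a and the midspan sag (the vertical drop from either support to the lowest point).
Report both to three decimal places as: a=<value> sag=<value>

a=61.773 sag=68.240

seed: a₀ = √(S³/(24(L−S))) = √(169.925³/(24·58.877)) = 58.926068
iter 1: u=1.441849  f(a)=+6.432e+00  f'(a)=-2.446e+00  a ← 58.926068 − (+6.432e+00/-2.446e+00) = 61.555804
iter 2: u=1.380252  f(a)=+4.556e-01  f'(a)=-2.111e+00  a ← 61.555804 − (+4.556e-01/-2.111e+00) = 61.771687
iter 3: u=1.375428  f(a)=+2.672e-03  f'(a)=-2.086e+00  a ← 61.771687 − (+2.672e-03/-2.086e+00) = 61.772967
iter 4: u=1.375399  f(a)=+9.306e-08  f'(a)=-2.086e+00  a ← 61.772967 − (+9.306e-08/-2.086e+00) = 61.772967
iter 5: u=1.375399  f(a)=+5.684e-14  f'(a)=-2.086e+00  a ← 61.772967 − (+5.684e-14/-2.086e+00) = 61.772967
converged: |Δa| < 1e-12 after 5 iterations
sag = a·(cosh(S/(2a)) − 1) = 61.772967·(cosh(1.375399) − 1) = 68.240448
T_max/T_min = cosh(S/(2a)) = 2.104698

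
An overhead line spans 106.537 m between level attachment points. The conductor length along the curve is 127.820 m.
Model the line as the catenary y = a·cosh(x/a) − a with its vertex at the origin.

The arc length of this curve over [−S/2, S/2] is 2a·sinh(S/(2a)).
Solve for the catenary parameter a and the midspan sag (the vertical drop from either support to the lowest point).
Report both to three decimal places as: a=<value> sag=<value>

seed: a₀ = √(S³/(24(L−S))) = √(106.537³/(24·21.283)) = 48.655132
iter 1: u=1.094818  f(a)=+1.313e+00  f'(a)=-9.843e-01  a ← 48.655132 − (+1.313e+00/-9.843e-01) = 49.988595
iter 2: u=1.065613  f(a)=+5.589e-02  f'(a)=-9.021e-01  a ← 49.988595 − (+5.589e-02/-9.021e-01) = 50.050554
iter 3: u=1.064294  f(a)=+1.113e-04  f'(a)=-8.985e-01  a ← 50.050554 − (+1.113e-04/-8.985e-01) = 50.050678
iter 4: u=1.064291  f(a)=+4.437e-10  f'(a)=-8.985e-01  a ← 50.050678 − (+4.437e-10/-8.985e-01) = 50.050678
iter 5: u=1.064291  f(a)=+0.000e+00  f'(a)=-8.985e-01  a ← 50.050678 − (+0.000e+00/-8.985e-01) = 50.050678
converged: |Δa| < 1e-12 after 5 iterations
sag = a·(cosh(S/(2a)) − 1) = 50.050678·(cosh(1.064291) − 1) = 31.125417
T_max/T_min = cosh(S/(2a)) = 1.621878

a=50.051 sag=31.125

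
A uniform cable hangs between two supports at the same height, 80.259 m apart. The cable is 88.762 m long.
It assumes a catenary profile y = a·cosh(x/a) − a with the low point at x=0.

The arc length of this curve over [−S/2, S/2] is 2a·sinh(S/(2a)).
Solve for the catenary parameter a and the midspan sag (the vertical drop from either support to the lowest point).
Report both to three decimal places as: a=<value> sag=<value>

a=51.114 sag=16.579

seed: a₀ = √(S³/(24(L−S))) = √(80.259³/(24·8.503)) = 50.332547
iter 1: u=0.797287  f(a)=+2.744e-01  f'(a)=-3.598e-01  a ← 50.332547 − (+2.744e-01/-3.598e-01) = 51.095046
iter 2: u=0.785389  f(a)=+6.359e-03  f'(a)=-3.433e-01  a ← 51.095046 − (+6.359e-03/-3.433e-01) = 51.113568
iter 3: u=0.785105  f(a)=+3.596e-06  f'(a)=-3.429e-01  a ← 51.113568 − (+3.596e-06/-3.429e-01) = 51.113579
iter 4: u=0.785104  f(a)=+1.165e-12  f'(a)=-3.429e-01  a ← 51.113579 − (+1.165e-12/-3.429e-01) = 51.113579
converged: |Δa| < 1e-12 after 4 iterations
sag = a·(cosh(S/(2a)) − 1) = 51.113579·(cosh(0.785104) − 1) = 16.578896
T_max/T_min = cosh(S/(2a)) = 1.324354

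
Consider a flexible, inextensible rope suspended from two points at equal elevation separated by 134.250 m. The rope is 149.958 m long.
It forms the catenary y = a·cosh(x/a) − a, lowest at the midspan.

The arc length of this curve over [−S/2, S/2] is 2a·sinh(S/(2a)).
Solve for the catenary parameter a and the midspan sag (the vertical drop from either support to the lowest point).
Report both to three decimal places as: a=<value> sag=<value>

seed: a₀ = √(S³/(24(L−S))) = √(134.250³/(24·15.708)) = 80.113439
iter 1: u=0.837874  f(a)=+5.607e-01  f'(a)=-4.204e-01  a ← 80.113439 − (+5.607e-01/-4.204e-01) = 81.447216
iter 2: u=0.824153  f(a)=+1.431e-02  f'(a)=-3.992e-01  a ← 81.447216 − (+1.431e-02/-3.992e-01) = 81.483062
iter 3: u=0.823791  f(a)=+9.860e-06  f'(a)=-3.986e-01  a ← 81.483062 − (+9.860e-06/-3.986e-01) = 81.483087
iter 4: u=0.823791  f(a)=+4.690e-12  f'(a)=-3.986e-01  a ← 81.483087 − (+4.690e-12/-3.986e-01) = 81.483087
converged: |Δa| < 1e-12 after 4 iterations
sag = a·(cosh(S/(2a)) − 1) = 81.483087·(cosh(0.823791) − 1) = 29.247866
T_max/T_min = cosh(S/(2a)) = 1.358944

a=81.483 sag=29.248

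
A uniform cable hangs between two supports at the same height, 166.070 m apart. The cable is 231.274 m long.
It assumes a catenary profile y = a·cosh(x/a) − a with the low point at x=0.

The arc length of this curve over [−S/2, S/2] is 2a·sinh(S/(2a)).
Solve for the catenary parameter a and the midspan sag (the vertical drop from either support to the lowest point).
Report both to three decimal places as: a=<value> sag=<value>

seed: a₀ = √(S³/(24(L−S))) = √(166.070³/(24·65.204)) = 54.099598
iter 1: u=1.534854  f(a)=+8.125e+00  f'(a)=-3.028e+00  a ← 54.099598 − (+8.125e+00/-3.028e+00) = 56.782786
iter 2: u=1.462327  f(a)=+6.436e-01  f'(a)=-2.566e+00  a ← 56.782786 − (+6.436e-01/-2.566e+00) = 57.033623
iter 3: u=1.455896  f(a)=+4.806e-03  f'(a)=-2.528e+00  a ← 57.033623 − (+4.806e-03/-2.528e+00) = 57.035524
iter 4: u=1.455847  f(a)=+2.724e-07  f'(a)=-2.527e+00  a ← 57.035524 − (+2.724e-07/-2.527e+00) = 57.035524
iter 5: u=1.455847  f(a)=-8.527e-14  f'(a)=-2.527e+00  a ← 57.035524 − (-8.527e-14/-2.527e+00) = 57.035524
converged: |Δa| < 1e-12 after 5 iterations
sag = a·(cosh(S/(2a)) − 1) = 57.035524·(cosh(1.455847) − 1) = 71.902316
T_max/T_min = cosh(S/(2a)) = 2.260658

a=57.036 sag=71.902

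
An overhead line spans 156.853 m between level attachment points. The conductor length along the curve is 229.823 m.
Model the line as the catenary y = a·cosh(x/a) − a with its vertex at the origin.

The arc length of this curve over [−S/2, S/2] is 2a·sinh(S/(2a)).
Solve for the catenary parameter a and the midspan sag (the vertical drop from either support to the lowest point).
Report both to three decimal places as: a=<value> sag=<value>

a=49.920 sag=75.366

seed: a₀ = √(S³/(24(L−S))) = √(156.853³/(24·72.970)) = 46.941985
iter 1: u=1.670711  f(a)=+1.089e+01  f'(a)=-4.068e+00  a ← 46.941985 − (+1.089e+01/-4.068e+00) = 49.618503
iter 2: u=1.580590  f(a)=+1.001e+00  f'(a)=-3.352e+00  a ← 49.618503 − (+1.001e+00/-3.352e+00) = 49.917049
iter 3: u=1.571137  f(a)=+1.034e-02  f'(a)=-3.283e+00  a ← 49.917049 − (+1.034e-02/-3.283e+00) = 49.920199
iter 4: u=1.571037  f(a)=+1.129e-06  f'(a)=-3.282e+00  a ← 49.920199 − (+1.129e-06/-3.282e+00) = 49.920199
iter 5: u=1.571037  f(a)=-2.842e-14  f'(a)=-3.282e+00  a ← 49.920199 − (-2.842e-14/-3.282e+00) = 49.920199
converged: |Δa| < 1e-12 after 5 iterations
sag = a·(cosh(S/(2a)) − 1) = 49.920199·(cosh(1.571037) − 1) = 75.366189
T_max/T_min = cosh(S/(2a)) = 2.509733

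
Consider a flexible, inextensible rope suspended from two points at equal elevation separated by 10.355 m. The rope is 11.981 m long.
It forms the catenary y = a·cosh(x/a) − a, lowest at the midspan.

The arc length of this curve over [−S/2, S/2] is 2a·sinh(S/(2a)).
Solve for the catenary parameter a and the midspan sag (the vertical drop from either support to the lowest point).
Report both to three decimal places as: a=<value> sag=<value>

seed: a₀ = √(S³/(24(L−S))) = √(10.355³/(24·1.626)) = 5.334077
iter 1: u=0.970646  f(a)=+7.834e-02  f'(a)=-6.691e-01  a ← 5.334077 − (+7.834e-02/-6.691e-01) = 5.451161
iter 2: u=0.949798  f(a)=+2.654e-03  f'(a)=-6.244e-01  a ← 5.451161 − (+2.654e-03/-6.244e-01) = 5.455411
iter 3: u=0.949058  f(a)=+3.281e-06  f'(a)=-6.229e-01  a ← 5.455411 − (+3.281e-06/-6.229e-01) = 5.455416
iter 4: u=0.949057  f(a)=+5.031e-12  f'(a)=-6.229e-01  a ← 5.455416 − (+5.031e-12/-6.229e-01) = 5.455416
iter 5: u=0.949057  f(a)=-1.776e-15  f'(a)=-6.229e-01  a ← 5.455416 − (-1.776e-15/-6.229e-01) = 5.455416
converged: |Δa| < 1e-12 after 5 iterations
sag = a·(cosh(S/(2a)) − 1) = 5.455416·(cosh(0.949057) − 1) = 2.646908
T_max/T_min = cosh(S/(2a)) = 1.485189

a=5.455 sag=2.647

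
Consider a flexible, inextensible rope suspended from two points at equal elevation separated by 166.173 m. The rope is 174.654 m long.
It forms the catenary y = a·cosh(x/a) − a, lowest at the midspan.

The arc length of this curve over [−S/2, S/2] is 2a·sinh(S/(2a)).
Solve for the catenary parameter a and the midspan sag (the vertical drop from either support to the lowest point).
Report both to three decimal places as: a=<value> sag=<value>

a=151.281 sag=23.396

seed: a₀ = √(S³/(24(L−S))) = √(166.173³/(24·8.481)) = 150.145230
iter 1: u=0.553374  f(a)=+1.308e-01  f'(a)=-1.165e-01  a ← 150.145230 − (+1.308e-01/-1.165e-01) = 151.268324
iter 2: u=0.549266  f(a)=+1.482e-03  f'(a)=-1.138e-01  a ← 151.268324 − (+1.482e-03/-1.138e-01) = 151.281344
iter 3: u=0.549218  f(a)=+1.951e-07  f'(a)=-1.138e-01  a ← 151.281344 − (+1.951e-07/-1.138e-01) = 151.281345
iter 4: u=0.549218  f(a)=+2.842e-14  f'(a)=-1.138e-01  a ← 151.281345 − (+2.842e-14/-1.138e-01) = 151.281345
converged: |Δa| < 1e-12 after 4 iterations
sag = a·(cosh(S/(2a)) − 1) = 151.281345·(cosh(0.549218) − 1) = 23.395643
T_max/T_min = cosh(S/(2a)) = 1.154650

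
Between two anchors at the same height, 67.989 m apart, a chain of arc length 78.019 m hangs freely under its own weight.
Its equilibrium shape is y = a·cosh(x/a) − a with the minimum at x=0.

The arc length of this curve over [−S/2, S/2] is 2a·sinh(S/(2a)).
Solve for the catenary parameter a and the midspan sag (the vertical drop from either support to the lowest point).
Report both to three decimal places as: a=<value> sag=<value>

a=36.907 sag=16.795

seed: a₀ = √(S³/(24(L−S))) = √(67.989³/(24·10.030)) = 36.132823
iter 1: u=0.940820  f(a)=+4.534e-01  f'(a)=-6.059e-01  a ← 36.132823 − (+4.534e-01/-6.059e-01) = 36.881090
iter 2: u=0.921733  f(a)=+1.447e-02  f'(a)=-5.678e-01  a ← 36.881090 − (+1.447e-02/-5.678e-01) = 36.906568
iter 3: u=0.921096  f(a)=+1.580e-05  f'(a)=-5.665e-01  a ← 36.906568 − (+1.580e-05/-5.665e-01) = 36.906596
iter 4: u=0.921096  f(a)=+1.893e-11  f'(a)=-5.665e-01  a ← 36.906596 − (+1.893e-11/-5.665e-01) = 36.906596
converged: |Δa| < 1e-12 after 4 iterations
sag = a·(cosh(S/(2a)) − 1) = 36.906596·(cosh(0.921096) − 1) = 16.794781
T_max/T_min = cosh(S/(2a)) = 1.455062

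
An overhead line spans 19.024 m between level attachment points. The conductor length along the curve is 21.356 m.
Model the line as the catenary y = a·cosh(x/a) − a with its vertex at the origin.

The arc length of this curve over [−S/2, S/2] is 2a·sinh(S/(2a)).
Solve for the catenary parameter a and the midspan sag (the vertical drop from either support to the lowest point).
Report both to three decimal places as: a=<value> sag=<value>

a=11.290 sag=4.250

seed: a₀ = √(S³/(24(L−S))) = √(19.024³/(24·2.332)) = 11.091310
iter 1: u=0.857608  f(a)=+8.728e-02  f'(a)=-4.523e-01  a ← 11.091310 − (+8.728e-02/-4.523e-01) = 11.284287
iter 2: u=0.842942  f(a)=+2.330e-03  f'(a)=-4.284e-01  a ← 11.284287 − (+2.330e-03/-4.284e-01) = 11.289725
iter 3: u=0.842536  f(a)=+1.761e-06  f'(a)=-4.278e-01  a ← 11.289725 − (+1.761e-06/-4.278e-01) = 11.289729
iter 4: u=0.842536  f(a)=+1.013e-12  f'(a)=-4.278e-01  a ← 11.289729 − (+1.013e-12/-4.278e-01) = 11.289729
converged: |Δa| < 1e-12 after 4 iterations
sag = a·(cosh(S/(2a)) − 1) = 11.289729·(cosh(0.842536) − 1) = 4.249823
T_max/T_min = cosh(S/(2a)) = 1.376433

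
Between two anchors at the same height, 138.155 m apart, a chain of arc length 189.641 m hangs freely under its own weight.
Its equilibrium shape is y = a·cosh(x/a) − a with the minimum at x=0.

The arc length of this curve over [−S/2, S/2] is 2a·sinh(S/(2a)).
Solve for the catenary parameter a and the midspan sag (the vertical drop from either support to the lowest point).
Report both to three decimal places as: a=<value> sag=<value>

a=48.584 sag=57.959

seed: a₀ = √(S³/(24(L−S))) = √(138.155³/(24·51.486)) = 46.195504
iter 1: u=1.495329  f(a)=+6.072e+00  f'(a)=-2.769e+00  a ← 46.195504 − (+6.072e+00/-2.769e+00) = 48.388503
iter 2: u=1.427560  f(a)=+4.592e-01  f'(a)=-2.365e+00  a ← 48.388503 − (+4.592e-01/-2.365e+00) = 48.582687
iter 3: u=1.421854  f(a)=+3.100e-03  f'(a)=-2.333e+00  a ← 48.582687 − (+3.100e-03/-2.333e+00) = 48.584017
iter 4: u=1.421815  f(a)=+1.435e-07  f'(a)=-2.333e+00  a ← 48.584017 − (+1.435e-07/-2.333e+00) = 48.584017
iter 5: u=1.421815  f(a)=-2.842e-14  f'(a)=-2.333e+00  a ← 48.584017 − (-2.842e-14/-2.333e+00) = 48.584017
converged: |Δa| < 1e-12 after 5 iterations
sag = a·(cosh(S/(2a)) − 1) = 48.584017·(cosh(1.421815) − 1) = 57.958622
T_max/T_min = cosh(S/(2a)) = 2.192957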